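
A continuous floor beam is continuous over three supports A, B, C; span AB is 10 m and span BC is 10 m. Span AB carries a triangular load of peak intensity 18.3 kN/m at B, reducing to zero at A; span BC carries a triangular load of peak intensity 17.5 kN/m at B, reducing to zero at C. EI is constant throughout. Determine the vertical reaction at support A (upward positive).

Release continuity at B by inserting a hinge; the redundant is the internal moment M_B. The primary structure is two simply-supported spans AB and BC.
End slopes at the hinge B, treating each span as simply supported:
  span AB: triangular load, peak 18.3: w₀L³/(45EI) = 406.7/EI
  span BC: triangular load, peak 17.5: w₀L³/(45EI) = 388.9/EI
  relative rotation θ_0 = (406.7 + 388.9)/EI = 795.6/EI
A unit hogging moment at B produces rotation L₁/(3EI) + L₂/(3EI) = 6.667/EI.
Compatibility: M_B·(L₁+L₂)/(3EI) = θ_0, giving M_B = 119.3 kN·m (hogging).
Span AB, ΣM about A with M_B applied at B: R_B^{AB}·10 = 610 + 119.3, so R_B^{AB} = 72.93 kN and R_A = 91.5 − 72.93 = 18.57 kN.

R_A = 18.57 kN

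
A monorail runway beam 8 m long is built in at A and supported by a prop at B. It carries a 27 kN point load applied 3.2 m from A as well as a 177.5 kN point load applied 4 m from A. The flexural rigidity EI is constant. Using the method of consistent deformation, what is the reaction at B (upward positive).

Remove the prop at B; the released (primary) structure is a cantilever built in at A.
Downward deflection at the released point B due to the loads:
  point load 27 at a = 3.2: Pa²(3L − a)/(6EI) = 958.5/EI
  point load 177.5 at a = 4: Pa²(3L − a)/(6EI) = 9467/EI
  δ_0 = 10425/EI
Flexibility coefficient — unit upward force at B: δ_{BB} = L³/(3EI) = 170.7/EI.
Compatibility at B: δ_0 − R_B·δ_{BB} = 0, so R_B = 10425/170.7 = 61.08 kN.

R_B = 61.08 kN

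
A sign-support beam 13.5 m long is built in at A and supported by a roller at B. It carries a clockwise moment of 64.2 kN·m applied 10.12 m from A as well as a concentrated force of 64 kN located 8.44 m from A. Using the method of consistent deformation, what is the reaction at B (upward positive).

Remove the prop at B; the released (primary) structure is a cantilever built in at A.
Downward deflection at the released point B due to the loads:
  clockwise couple 64.2 at a = 10.12: M₀a(2L − a)/(2EI) = 5484/EI
  point load 64 at a = 8.44: Pa²(3L − a)/(6EI) = 24360/EI
  δ_0 = 29843/EI
Tip deflection under a unit load at B: L³/(3EI) = 820.1/EI.
Compatibility at B: δ_0 − R_B·δ_{BB} = 0, so R_B = 29843/820.1 = 36.39 kN.

R_B = 36.39 kN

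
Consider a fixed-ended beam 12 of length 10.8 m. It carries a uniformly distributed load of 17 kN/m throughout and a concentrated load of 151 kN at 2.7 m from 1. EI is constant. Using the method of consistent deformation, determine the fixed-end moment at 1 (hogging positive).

M_1 = 394.6 kN·m

Release both end moments; the primary structure is a simply-supported span 12 with redundants M_1 and M_2.
On the primary (simply-supported) span, the end slopes from the loading are:
  at 1: UDL 17: wL³/(24EI) = 892.3/EI
  at 2: UDL 17: wL³/(24EI) = 892.3/EI
  at 1: point load 151 at a = 2.7: Pab(L + b)/(6LEI) = 963.2/EI
  at 2: point load 151 at a = 2.7: Pab(L + a)/(6LEI) = 688/EI
  θ_10 = 1855/EI,  θ_20 = 1580/EI
Flexibility coefficients: a unit moment at one end gives L/(3EI) there and L/(6EI) at the far end, so f₁₁ = f₂₂ = 3.6/EI and f₁₂ = f₂₁ = 1.8/EI.
Compatibility — zero rotation at each built-in end:
  3.6 M_1 + 1.8 M_2 = 1855
  1.8 M_1 + 3.6 M_2 = 1580
Solving the pair gives M_1 = 394.6 kN·m and M_2 = 241.7 kN·m (hogging).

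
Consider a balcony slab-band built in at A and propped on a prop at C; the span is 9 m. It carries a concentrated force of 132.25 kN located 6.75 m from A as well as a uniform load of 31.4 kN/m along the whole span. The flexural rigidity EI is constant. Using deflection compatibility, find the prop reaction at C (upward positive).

Choose R_C as the redundant. The primary structure is the cantilever fixed at A.
Deflection at C on the released cantilever, summing each load's contribution:
  point load 132.25 at a = 6.75: Pa²(3L − a)/(6EI) = 20337/EI
  UDL 31.4: wL⁴/(8EI) = 25752/EI
  δ_0 = 46088/EI
Flexibility coefficient — unit upward force at C: δ_{CC} = L³/(3EI) = 243/EI.
The prop prevents deflection at C: R_C = δ_0/δ_{CC} = 46088/243 = 189.7 kN.

R_C = 189.7 kN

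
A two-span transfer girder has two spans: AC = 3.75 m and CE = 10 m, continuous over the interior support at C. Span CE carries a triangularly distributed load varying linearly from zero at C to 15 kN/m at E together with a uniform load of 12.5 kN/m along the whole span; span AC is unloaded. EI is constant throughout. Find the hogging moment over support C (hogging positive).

M_C = 177.3 kN·m

Insert a hinge at C; M_C is the redundant, and each span becomes simply supported.
Discontinuity in slope at C on the released structure — sum the simple-span end rotations:
  span CE: triangular load, peak 15: 7w₀L³/(360EI) = 291.7/EI
  span CE: UDL 12.5: wL³/(24EI) = 520.8/EI
  relative rotation θ_0 = (0 + 812.5)/EI = 812.5/EI
A unit hogging moment at C produces rotation L₁/(3EI) + L₂/(3EI) = 4.583/EI.
Compatibility: M_C·(L₁+L₂)/(3EI) = θ_0, giving M_C = 177.3 kN·m (hogging).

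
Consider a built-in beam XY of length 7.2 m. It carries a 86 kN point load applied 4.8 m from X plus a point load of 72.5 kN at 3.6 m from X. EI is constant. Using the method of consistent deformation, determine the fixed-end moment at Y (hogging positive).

M_Y = 157 kN·m

Release both end moments; the primary structure is a simply-supported span XY with redundants M_X and M_Y.
End rotations of the released simple span under the applied load (×1/EI):
  at X: point load 86 at a = 4.8: Pab(L + b)/(6LEI) = 220.2/EI
  at Y: point load 86 at a = 4.8: Pab(L + a)/(6LEI) = 275.2/EI
  at X: point load 72.5 at a = 3.6: Pab(L + b)/(6LEI) = 234.9/EI
  at Y: point load 72.5 at a = 3.6: Pab(L + a)/(6LEI) = 234.9/EI
  θ_X0 = 455.1/EI,  θ_Y0 = 510.1/EI
Flexibility coefficients: a unit moment at one end gives L/(3EI) there and L/(6EI) at the far end, so f₁₁ = f₂₂ = 2.4/EI and f₁₂ = f₂₁ = 1.2/EI.
Compatibility — zero rotation at each built-in end:
  2.4 M_X + 1.2 M_Y = 455.1
  1.2 M_X + 2.4 M_Y = 510.1
Solving the pair gives M_X = 111.1 kN·m and M_Y = 157 kN·m (hogging).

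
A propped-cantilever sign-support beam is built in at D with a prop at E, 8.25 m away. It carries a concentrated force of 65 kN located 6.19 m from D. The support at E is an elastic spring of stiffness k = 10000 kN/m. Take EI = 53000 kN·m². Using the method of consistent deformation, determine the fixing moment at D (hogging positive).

Choose R_E as the redundant. The primary structure is the cantilever fixed at D.
Free-end deflection of the primary structure under the applied loading (downward +):
  point load 65 at a = 6.19: Pa²(3L − a)/(6EI) = 7704/EI
Flexibility coefficient — unit upward force at E: δ_{EE} = L³/(3EI) = 187.2/EI.
With EI = 53000 kN·m²: δ_0 = 0.14536 m and δ_{EE} = 0.003532 m/kN.
Compatibility — the spring shortens by R_E/k under the reaction it provides: δ_0 − R_E·δ_{EE} = R_E/k. With 1/k = 0.0001 m/kN, R_E = δ_0 / (δ_{EE} + 1/k) = 0.14536 / (0.003532 + 0.0001) = 40.03 kN.
Moment equilibrium about D: M_D = Σ(load moments about D) − R_E·L = 402.4 − 40.03×8.25 = 72.13 kN·m.

M_D = 72.13 kN·m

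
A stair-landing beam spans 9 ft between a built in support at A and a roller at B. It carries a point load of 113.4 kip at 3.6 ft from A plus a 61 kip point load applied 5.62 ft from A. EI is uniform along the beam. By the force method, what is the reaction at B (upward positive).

R_B = 51.84 kip

Choose R_B as the redundant. The primary structure is the cantilever fixed at A.
Downward deflection at the released point B due to the loads:
  point load 113.4 at a = 3.6: Pa²(3L − a)/(6EI) = 5732/EI
  point load 61 at a = 5.62: Pa²(3L − a)/(6EI) = 6865/EI
  δ_0 = 12597/EI
Tip deflection under a unit load at B: L³/(3EI) = 243/EI.
The prop prevents deflection at B: R_B = δ_0/δ_{BB} = 12597/243 = 51.84 kip.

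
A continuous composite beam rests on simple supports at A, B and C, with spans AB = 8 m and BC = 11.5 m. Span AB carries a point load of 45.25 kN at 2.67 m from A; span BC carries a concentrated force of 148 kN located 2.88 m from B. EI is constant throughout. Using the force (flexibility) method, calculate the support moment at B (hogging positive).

Release continuity at B by inserting a hinge; the redundant is the internal moment M_B. The primary structure is two simply-supported spans AB and BC.
End slopes at the hinge B, treating each span as simply supported:
  span AB: point load 45.25 at a = 2.67: Pab(L + a)/(6LEI) = 143.1/EI
  span BC: point load 148 at a = 2.88: Pab(L + b)/(6LEI) = 1071/EI
  relative rotation θ_0 = (143.1 + 1071)/EI = 1215/EI
A unit hogging moment at B produces rotation L₁/(3EI) + L₂/(3EI) = 6.5/EI.
Slope continuity at B: θ_0 = M_B·6.5/EI, so M_B = 1215/6.5 = 186.8 kN·m (hogging).

M_B = 186.8 kN·m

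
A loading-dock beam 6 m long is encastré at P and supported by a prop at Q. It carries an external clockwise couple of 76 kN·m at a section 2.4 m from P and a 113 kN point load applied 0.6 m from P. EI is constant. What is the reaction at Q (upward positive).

Remove the prop at Q; the released (primary) structure is a cantilever built in at P.
Deflection at Q on the released cantilever, summing each load's contribution:
  clockwise couple 76 at a = 2.4: M₀a(2L − a)/(2EI) = 875.5/EI
  point load 113 at a = 0.6: Pa²(3L − a)/(6EI) = 118/EI
  δ_0 = 993.5/EI
Flexibility coefficient — unit upward force at Q: δ_{QQ} = L³/(3EI) = 72/EI.
Compatibility at Q: δ_0 − R_Q·δ_{QQ} = 0, so R_Q = 993.5/72 = 13.8 kN.

R_Q = 13.8 kN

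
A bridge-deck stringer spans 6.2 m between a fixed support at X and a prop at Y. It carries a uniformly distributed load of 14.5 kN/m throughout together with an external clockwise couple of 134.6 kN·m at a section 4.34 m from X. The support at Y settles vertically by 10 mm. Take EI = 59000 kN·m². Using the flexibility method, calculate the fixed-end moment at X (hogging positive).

Take the reaction at Y as the redundant and release it; the primary structure is a cantilever fixed at X.
Downward deflection at the released point Y due to the loads:
  UDL 14.5: wL⁴/(8EI) = 2678/EI
  clockwise couple 134.6 at a = 4.34: M₀a(2L − a)/(2EI) = 2354/EI
  δ_0 = 5032/EI
Flexibility coefficient — unit upward force at Y: δ_{YY} = L³/(3EI) = 79.44/EI.
With EI = 59000 kN·m²: δ_0 = 0.085295 m and δ_{YY} = 0.001346 m/kN.
Compatibility — the beam at Y must follow the support down by 0.01 m: δ_0 − R_Y·δ_{YY} = 0.01, so R_Y = (0.085295 − 0.01)/0.001346 = 55.92 kN.
Moment equilibrium about X: M_X = Σ(load moments about X) − R_Y·L = 413.3 − 55.92×6.2 = 66.59 kN·m.

M_X = 66.59 kN·m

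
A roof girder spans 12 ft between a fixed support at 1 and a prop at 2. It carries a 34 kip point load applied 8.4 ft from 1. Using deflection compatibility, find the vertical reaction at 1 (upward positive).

R_1 = 14.84 kip

Remove the prop at 2; the released (primary) structure is a cantilever built in at 1.
Primary-structure tip deflection at 2 by superposition:
  point load 34 at a = 8.4: Pa²(3L − a)/(6EI) = 11036/EI
Flexibility coefficient — unit upward force at 2: δ_{22} = L³/(3EI) = 576/EI.
The prop prevents deflection at 2: R_2 = δ_0/δ_{22} = 11036/576 = 19.16 kip.
Vertical equilibrium: R_1 = ΣP − R_2 = 34 − 19.16 = 14.84 kip.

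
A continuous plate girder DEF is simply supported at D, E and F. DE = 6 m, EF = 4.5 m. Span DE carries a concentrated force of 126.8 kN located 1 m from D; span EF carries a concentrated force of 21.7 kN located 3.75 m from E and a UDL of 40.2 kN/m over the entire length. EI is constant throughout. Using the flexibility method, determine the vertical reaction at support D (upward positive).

Take M_E as the redundant. Released structure: two simple spans DE and EF with a hinge at E.
End slopes at the hinge E, treating each span as simply supported:
  span DE: point load 126.8 at a = 1: Pab(L + a)/(6LEI) = 123.3/EI
  span EF: point load 21.7 at a = 3.75: Pab(L + b)/(6LEI) = 11.87/EI
  span EF: UDL 40.2: wL³/(24EI) = 152.6/EI
  relative rotation θ_0 = (123.3 + 164.5)/EI = 287.8/EI
A unit hogging moment at E produces rotation L₁/(3EI) + L₂/(3EI) = 3.5/EI.
Compatibility: M_E·(L₁+L₂)/(3EI) = θ_0, giving M_E = 82.22 kN·m (hogging).
Span DE, ΣM about D with M_E applied at E: R_E^{DE}·6 = 126.8 + 82.22, so R_E^{DE} = 34.84 kN and R_D = 126.8 − 34.84 = 91.96 kN.

R_D = 91.96 kN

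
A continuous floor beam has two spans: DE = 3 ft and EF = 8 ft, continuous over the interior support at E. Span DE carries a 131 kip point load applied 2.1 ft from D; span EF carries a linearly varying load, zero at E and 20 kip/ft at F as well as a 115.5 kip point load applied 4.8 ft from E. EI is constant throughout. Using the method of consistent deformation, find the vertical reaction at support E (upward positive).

Take M_E as the redundant. Released structure: two simple spans DE and EF with a hinge at E.
Rotations at E on the released spans (each span's end-slope, ×1/EI):
  span DE: point load 131 at a = 2.1: Pab(L + a)/(6LEI) = 70.15/EI
  span EF: triangular load, peak 20: 7w₀L³/(360EI) = 199.1/EI
  span EF: point load 115.5 at a = 4.8: Pab(L + b)/(6LEI) = 414/EI
  relative rotation θ_0 = (70.15 + 613.1)/EI = 683.2/EI
A unit hogging moment at E produces rotation L₁/(3EI) + L₂/(3EI) = 3.667/EI.
Slope continuity at E: θ_0 = M_E·3.667/EI, so M_E = 683.2/3.667 = 186.3 kip·ft (hogging).
Span DE, ΣM about D with M_E applied at E: R_E^{DE}·3 = 275.1 + 186.3, so R_E^{DE} = 153.8 kip and R_D = 131 − 153.8 = -22.81 kip.
Span EF, ΣM about F: R_E^{EF}·8 = 582.9 + 186.3, so R_E^{EF} = 96.16 kip and R_F = 195.5 − 96.16 = 99.34 kip.
R_E = 153.8 + 96.16 = 250 kip.

R_E = 250 kip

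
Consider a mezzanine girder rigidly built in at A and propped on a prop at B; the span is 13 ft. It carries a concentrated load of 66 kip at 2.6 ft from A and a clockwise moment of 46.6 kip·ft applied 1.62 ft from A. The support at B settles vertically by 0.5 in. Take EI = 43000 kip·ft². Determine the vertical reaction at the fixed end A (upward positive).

R_A = 63.49 kip

Choose R_B as the redundant. The primary structure is the cantilever fixed at A.
Free-end deflection of the primary structure under the applied loading (downward +):
  point load 66 at a = 2.6: Pa²(3L − a)/(6EI) = 2707/EI
  clockwise couple 46.6 at a = 1.62: M₀a(2L − a)/(2EI) = 920.2/EI
  δ_0 = 3627/EI
Flexibility coefficient — unit upward force at B: δ_{BB} = L³/(3EI) = 732.3/EI.
With EI = 43000 kip·ft²: δ_0 = 0.084348 ft and δ_{BB} = 0.017031 ft/kip.
Compatibility — the beam at B must follow the support down by 0.04167 ft: δ_0 − R_B·δ_{BB} = 0.04167, so R_B = (0.084348 − 0.04167)/0.017031 = 2.506 kip.
Vertical equilibrium: R_A = ΣP − R_B = 66 − 2.506 = 63.49 kip.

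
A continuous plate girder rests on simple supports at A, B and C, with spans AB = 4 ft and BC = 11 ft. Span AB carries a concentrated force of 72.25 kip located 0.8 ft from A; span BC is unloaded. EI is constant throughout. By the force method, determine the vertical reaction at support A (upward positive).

R_A = 55.95 kip

Insert a hinge at B; M_B is the redundant, and each span becomes simply supported.
Rotations at B on the released spans (each span's end-slope, ×1/EI):
  span AB: point load 72.25 at a = 0.8: Pab(L + a)/(6LEI) = 36.99/EI
  relative rotation θ_0 = (36.99 + 0)/EI = 36.99/EI
A unit hogging moment at B produces rotation L₁/(3EI) + L₂/(3EI) = 5/EI.
Slope continuity at B: θ_0 = M_B·5/EI, so M_B = 36.99/5 = 7.398 kip·ft (hogging).
Span AB, ΣM about A with M_B applied at B: R_B^{AB}·4 = 57.8 + 7.398, so R_B^{AB} = 16.3 kip and R_A = 72.25 − 16.3 = 55.95 kip.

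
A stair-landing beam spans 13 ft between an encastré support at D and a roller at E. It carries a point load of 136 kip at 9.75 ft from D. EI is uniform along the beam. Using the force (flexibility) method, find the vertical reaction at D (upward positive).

R_D = 49.94 kip

Release the roller at E. Primary structure: cantilever fixed at D.
Downward deflection at the released point E due to the loads:
  point load 136 at a = 9.75: Pa²(3L − a)/(6EI) = 63026/EI
Flexibility coefficient — unit upward force at E: δ_{EE} = L³/(3EI) = 732.3/EI.
The prop prevents deflection at E: R_E = δ_0/δ_{EE} = 63026/732.3 = 86.06 kip.
Vertical equilibrium: R_D = ΣP − R_E = 136 − 86.06 = 49.94 kip.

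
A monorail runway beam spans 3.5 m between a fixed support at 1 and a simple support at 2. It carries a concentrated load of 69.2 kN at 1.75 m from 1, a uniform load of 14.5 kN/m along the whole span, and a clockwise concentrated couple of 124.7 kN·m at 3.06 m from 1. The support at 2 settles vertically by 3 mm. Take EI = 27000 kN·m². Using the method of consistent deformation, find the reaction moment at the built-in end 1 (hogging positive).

M_1 = 28.06 kN·m

Remove the prop at 2; the released (primary) structure is a cantilever built in at 1.
Free-end deflection of the primary structure under the applied loading (downward +):
  point load 69.2 at a = 1.75: Pa²(3L − a)/(6EI) = 309.1/EI
  UDL 14.5: wL⁴/(8EI) = 272/EI
  clockwise couple 124.7 at a = 3.06: M₀a(2L − a)/(2EI) = 751.7/EI
  δ_0 = 1333/EI
Flexibility coefficient — unit upward force at 2: δ_{22} = L³/(3EI) = 14.29/EI.
With EI = 27000 kN·m²: δ_0 = 0.049362 m and δ_{22} = 0.000529 m/kN.
Compatibility — the beam at 2 must follow the support down by 0.003 m: δ_0 − R_2·δ_{22} = 0.003, so R_2 = (0.049362 − 0.003)/0.000529 = 87.59 kN.
Moment equilibrium about 1: M_1 = Σ(load moments about 1) − R_2·L = 334.6 − 87.59×3.5 = 28.06 kN·m.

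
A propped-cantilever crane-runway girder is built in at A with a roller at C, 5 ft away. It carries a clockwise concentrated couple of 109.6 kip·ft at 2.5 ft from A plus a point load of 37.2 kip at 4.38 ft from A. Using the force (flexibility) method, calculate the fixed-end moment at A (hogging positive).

Release the roller at C. Primary structure: cantilever fixed at A.
Downward deflection at the released point C due to the loads:
  clockwise couple 109.6 at a = 2.5: M₀a(2L − a)/(2EI) = 1028/EI
  point load 37.2 at a = 4.38: Pa²(3L − a)/(6EI) = 1263/EI
  δ_0 = 2291/EI
Flexibility coefficient — unit upward force at C: δ_{CC} = L³/(3EI) = 41.67/EI.
Compatibility at C: δ_0 − R_C·δ_{CC} = 0, so R_C = 2291/41.67 = 54.98 kip.
Moment equilibrium about A: M_A = Σ(load moments about A) − R_C·L = 272.5 − 54.98×5 = -2.345 kip·ft.

M_A = -2.345 kip·ft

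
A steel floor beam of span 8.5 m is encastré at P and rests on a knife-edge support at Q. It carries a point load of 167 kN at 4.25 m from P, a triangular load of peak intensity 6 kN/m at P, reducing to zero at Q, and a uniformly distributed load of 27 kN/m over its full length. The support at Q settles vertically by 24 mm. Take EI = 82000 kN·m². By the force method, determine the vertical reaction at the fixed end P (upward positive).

R_P = 288.3 kN

Take the reaction at Q as the redundant and release it; the primary structure is a cantilever fixed at P.
Primary-structure tip deflection at Q by superposition:
  point load 167 at a = 4.25: Pa²(3L − a)/(6EI) = 10683/EI
  triangular load, peak 6 at the fixed end: w₀L⁴/(30EI) = 1044/EI
  UDL 27: wL⁴/(8EI) = 17618/EI
  δ_0 = 29345/EI
Tip deflection under a unit load at Q: L³/(3EI) = 204.7/EI.
With EI = 82000 kN·m²: δ_0 = 0.35787 m and δ_{QQ} = 0.002496 m/kN.
Compatibility — the beam at Q must follow the support down by 0.024 m: δ_0 − R_Q·δ_{QQ} = 0.024, so R_Q = (0.35787 − 0.024)/0.002496 = 133.7 kN.
Vertical equilibrium: R_P = ΣP − R_Q = 422 − 133.7 = 288.3 kN.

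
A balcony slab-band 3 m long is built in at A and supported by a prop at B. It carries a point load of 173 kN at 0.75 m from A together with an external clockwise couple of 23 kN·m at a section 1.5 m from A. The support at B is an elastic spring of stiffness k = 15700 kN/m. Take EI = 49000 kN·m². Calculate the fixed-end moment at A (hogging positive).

M_A = 100.4 kN·m

Take the reaction at B as the redundant and release it; the primary structure is a cantilever fixed at A.
Deflection at B on the released cantilever, summing each load's contribution:
  point load 173 at a = 0.75: Pa²(3L − a)/(6EI) = 133.8/EI
  clockwise couple 23 at a = 1.5: M₀a(2L − a)/(2EI) = 77.62/EI
  δ_0 = 211.4/EI
Flexibility coefficient — unit upward force at B: δ_{BB} = L³/(3EI) = 9/EI.
With EI = 49000 kN·m²: δ_0 = 0.004315 m and δ_{BB} = 0.000184 m/kN.
Compatibility — the spring shortens by R_B/k under the reaction it provides: δ_0 − R_B·δ_{BB} = R_B/k. With 1/k = 0.000064 m/kN, R_B = δ_0 / (δ_{BB} + 1/k) = 0.004315 / (0.000184 + 0.000064) = 17.44 kN.
Moment equilibrium about A: M_A = Σ(load moments about A) − R_B·L = 152.8 − 17.44×3 = 100.4 kN·m.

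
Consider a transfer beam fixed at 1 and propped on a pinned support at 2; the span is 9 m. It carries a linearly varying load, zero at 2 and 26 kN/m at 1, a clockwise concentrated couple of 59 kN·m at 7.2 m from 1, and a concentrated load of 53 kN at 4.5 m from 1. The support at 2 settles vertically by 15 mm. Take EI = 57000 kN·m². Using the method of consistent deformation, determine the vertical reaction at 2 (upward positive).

R_2 = 45.88 kN

Release the roller at 2. Primary structure: cantilever fixed at 1.
Primary-structure tip deflection at 2 by superposition:
  triangular load, peak 26 at the fixed end: w₀L⁴/(30EI) = 5686/EI
  clockwise couple 59 at a = 7.2: M₀a(2L − a)/(2EI) = 2294/EI
  point load 53 at a = 4.5: Pa²(3L − a)/(6EI) = 4025/EI
  δ_0 = 12005/EI
Flexibility coefficient — unit upward force at 2: δ_{22} = L³/(3EI) = 243/EI.
With EI = 57000 kN·m²: δ_0 = 0.21061 m and δ_{22} = 0.004263 m/kN.
Compatibility — the beam at 2 must follow the support down by 0.015 m: δ_0 − R_2·δ_{22} = 0.015, so R_2 = (0.21061 − 0.015)/0.004263 = 45.88 kN.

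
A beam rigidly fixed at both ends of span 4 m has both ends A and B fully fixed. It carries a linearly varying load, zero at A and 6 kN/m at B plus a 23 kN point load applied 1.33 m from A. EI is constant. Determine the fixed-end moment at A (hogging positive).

M_A = 16.83 kN·m

Release both end moments; the primary structure is a simply-supported span AB with redundants M_A and M_B.
End rotations of the released simple span under the applied load (×1/EI):
  at A: triangular load, peak 6: 7w₀L³/(360EI) = 7.467/EI
  at B: triangular load, peak 6: w₀L³/(45EI) = 8.533/EI
  at A: point load 23 at a = 1.33: Pab(L + b)/(6LEI) = 22.7/EI
  at B: point load 23 at a = 1.33: Pab(L + a)/(6LEI) = 18.14/EI
  θ_A0 = 30.17/EI,  θ_B0 = 26.67/EI
Flexibility coefficients: a unit moment at one end gives L/(3EI) there and L/(6EI) at the far end, so f₁₁ = f₂₂ = 1.333/EI and f₁₂ = f₂₁ = 0.6667/EI.
Compatibility — zero rotation at each built-in end:
  1.333 M_A + 0.6667 M_B = 30.17
  0.6667 M_A + 1.333 M_B = 26.67
Solving the pair gives M_A = 16.83 kN·m and M_B = 11.59 kN·m (hogging).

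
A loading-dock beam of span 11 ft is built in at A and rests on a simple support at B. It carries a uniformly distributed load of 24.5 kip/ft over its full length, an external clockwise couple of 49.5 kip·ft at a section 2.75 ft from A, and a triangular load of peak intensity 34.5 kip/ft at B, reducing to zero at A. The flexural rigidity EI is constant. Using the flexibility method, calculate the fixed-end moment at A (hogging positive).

M_A = 631.1 kip·ft

Choose R_B as the redundant. The primary structure is the cantilever fixed at A.
Primary-structure tip deflection at B by superposition:
  UDL 24.5: wL⁴/(8EI) = 44838/EI
  clockwise couple 49.5 at a = 2.75: M₀a(2L − a)/(2EI) = 1310/EI
  triangular load, peak 34.5 at the free end: 11w₀L⁴/(120EI) = 46302/EI
  δ_0 = 92450/EI
Flexibility coefficient — unit upward force at B: δ_{BB} = L³/(3EI) = 443.7/EI.
Compatibility at B: δ_0 − R_B·δ_{BB} = 0, so R_B = 92450/443.7 = 208.4 kip.
Moment equilibrium about A: M_A = Σ(load moments about A) − R_B·L = 2923 − 208.4×11 = 631.1 kip·ft.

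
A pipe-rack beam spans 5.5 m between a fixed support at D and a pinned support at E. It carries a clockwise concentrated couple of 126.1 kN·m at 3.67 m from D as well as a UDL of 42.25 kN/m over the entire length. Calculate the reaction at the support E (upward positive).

Choose R_E as the redundant. The primary structure is the cantilever fixed at D.
Primary-structure tip deflection at E by superposition:
  clockwise couple 126.1 at a = 3.67: M₀a(2L − a)/(2EI) = 1696/EI
  UDL 42.25: wL⁴/(8EI) = 4833/EI
  δ_0 = 6529/EI
Flexibility coefficient — unit upward force at E: δ_{EE} = L³/(3EI) = 55.46/EI.
Compatibility at E: δ_0 − R_E·δ_{EE} = 0, so R_E = 6529/55.46 = 117.7 kN.

R_E = 117.7 kN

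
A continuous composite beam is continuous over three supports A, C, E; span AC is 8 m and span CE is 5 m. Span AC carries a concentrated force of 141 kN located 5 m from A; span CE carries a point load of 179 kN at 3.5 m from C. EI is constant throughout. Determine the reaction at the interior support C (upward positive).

R_C = 200.1 kN

Take M_C as the redundant. Released structure: two simple spans AC and CE with a hinge at C.
End slopes at the hinge C, treating each span as simply supported:
  span AC: point load 141 at a = 5: Pab(L + a)/(6LEI) = 572.8/EI
  span CE: point load 179 at a = 3.5: Pab(L + b)/(6LEI) = 203.6/EI
  relative rotation θ_0 = (572.8 + 203.6)/EI = 776.4/EI
A unit hogging moment at C produces rotation L₁/(3EI) + L₂/(3EI) = 4.333/EI.
Slope continuity at C: θ_0 = M_C·4.333/EI, so M_C = 776.4/4.333 = 179.2 kN·m (hogging).
Span AC, ΣM about A with M_C applied at C: R_C^{AC}·8 = 705 + 179.2, so R_C^{AC} = 110.5 kN and R_A = 141 − 110.5 = 30.48 kN.
Span CE, ΣM about E: R_C^{CE}·5 = 268.5 + 179.2, so R_C^{CE} = 89.53 kN and R_E = 179 − 89.53 = 89.47 kN.
R_C = 110.5 + 89.53 = 200.1 kN.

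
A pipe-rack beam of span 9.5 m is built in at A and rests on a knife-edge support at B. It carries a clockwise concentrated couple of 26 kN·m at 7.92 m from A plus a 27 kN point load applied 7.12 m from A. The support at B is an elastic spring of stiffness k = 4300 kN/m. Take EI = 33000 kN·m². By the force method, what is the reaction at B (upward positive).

R_B = 20.51 kN

Take the reaction at B as the redundant and release it; the primary structure is a cantilever fixed at A.
Primary-structure tip deflection at B by superposition:
  clockwise couple 26 at a = 7.92: M₀a(2L − a)/(2EI) = 1141/EI
  point load 27 at a = 7.12: Pa²(3L − a)/(6EI) = 4877/EI
  δ_0 = 6018/EI
Tip deflection under a unit load at B: L³/(3EI) = 285.8/EI.
With EI = 33000 kN·m²: δ_0 = 0.18237 m and δ_{BB} = 0.00866 m/kN.
Compatibility — the spring shortens by R_B/k under the reaction it provides: δ_0 − R_B·δ_{BB} = R_B/k. With 1/k = 0.000233 m/kN, R_B = δ_0 / (δ_{BB} + 1/k) = 0.18237 / (0.00866 + 0.000233) = 20.51 kN.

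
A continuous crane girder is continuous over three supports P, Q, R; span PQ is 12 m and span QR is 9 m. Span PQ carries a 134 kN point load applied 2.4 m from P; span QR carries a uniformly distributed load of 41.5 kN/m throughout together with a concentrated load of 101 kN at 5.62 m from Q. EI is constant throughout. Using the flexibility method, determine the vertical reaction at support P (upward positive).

Insert a hinge at Q; M_Q is the redundant, and each span becomes simply supported.
End slopes at the hinge Q, treating each span as simply supported:
  span PQ: point load 134 at a = 2.4: Pab(L + a)/(6LEI) = 617.5/EI
  span QR: UDL 41.5: wL³/(24EI) = 1261/EI
  span QR: point load 101 at a = 5.62: Pab(L + b)/(6LEI) = 439.8/EI
  relative rotation θ_0 = (617.5 + 1700)/EI = 2318/EI
A unit hogging moment at Q produces rotation L₁/(3EI) + L₂/(3EI) = 7/EI.
Slope continuity at Q: θ_0 = M_Q·7/EI, so M_Q = 2318/7 = 331.1 kN·m (hogging).
Span PQ, ΣM about P with M_Q applied at Q: R_Q^{PQ}·12 = 321.6 + 331.1, so R_Q^{PQ} = 54.39 kN and R_P = 134 − 54.39 = 79.61 kN.

R_P = 79.61 kN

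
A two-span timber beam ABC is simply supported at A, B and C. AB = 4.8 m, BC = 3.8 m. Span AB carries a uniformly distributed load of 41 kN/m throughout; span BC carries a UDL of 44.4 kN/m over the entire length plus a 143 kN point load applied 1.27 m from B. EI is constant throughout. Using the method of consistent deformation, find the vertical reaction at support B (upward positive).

R_B = 346.7 kN

Release continuity at B by inserting a hinge; the redundant is the internal moment M_B. The primary structure is two simply-supported spans AB and BC.
End slopes at the hinge B, treating each span as simply supported:
  span AB: UDL 41: wL³/(24EI) = 188.9/EI
  span BC: UDL 44.4: wL³/(24EI) = 101.5/EI
  span BC: point load 143 at a = 1.27: Pab(L + b)/(6LEI) = 127.6/EI
  relative rotation θ_0 = (188.9 + 229.1)/EI = 418/EI
A unit hogging moment at B produces rotation L₁/(3EI) + L₂/(3EI) = 2.867/EI.
Compatibility: M_B·(L₁+L₂)/(3EI) = θ_0, giving M_B = 145.8 kN·m (hogging).
Span AB, ΣM about A with M_B applied at B: R_B^{AB}·4.8 = 472.3 + 145.8, so R_B^{AB} = 128.8 kN and R_A = 196.8 − 128.8 = 68.02 kN.
Span BC, ΣM about C: R_B^{BC}·3.8 = 682.4 + 145.8, so R_B^{BC} = 217.9 kN and R_C = 311.7 − 217.9 = 93.78 kN.
R_B = 128.8 + 217.9 = 346.7 kN.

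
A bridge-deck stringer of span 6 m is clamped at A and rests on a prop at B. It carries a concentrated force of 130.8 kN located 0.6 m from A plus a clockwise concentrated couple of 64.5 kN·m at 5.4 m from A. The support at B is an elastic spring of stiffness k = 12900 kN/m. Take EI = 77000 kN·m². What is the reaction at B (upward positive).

R_B = 16.49 kN

Take the reaction at B as the redundant and release it; the primary structure is a cantilever fixed at A.
Primary-structure tip deflection at B by superposition:
  point load 130.8 at a = 0.6: Pa²(3L − a)/(6EI) = 136.6/EI
  clockwise couple 64.5 at a = 5.4: M₀a(2L − a)/(2EI) = 1149/EI
  δ_0 = 1286/EI
Tip deflection under a unit load at B: L³/(3EI) = 72/EI.
With EI = 77000 kN·m²: δ_0 = 0.016701 m and δ_{BB} = 0.000935 m/kN.
Compatibility — the spring shortens by R_B/k under the reaction it provides: δ_0 − R_B·δ_{BB} = R_B/k. With 1/k = 0.000078 m/kN, R_B = δ_0 / (δ_{BB} + 1/k) = 0.016701 / (0.000935 + 0.000078) = 16.49 kN.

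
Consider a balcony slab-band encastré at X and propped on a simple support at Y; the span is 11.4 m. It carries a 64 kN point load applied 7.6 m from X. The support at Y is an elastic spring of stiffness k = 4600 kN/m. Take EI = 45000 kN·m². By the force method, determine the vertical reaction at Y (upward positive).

R_Y = 32.54 kN

Choose R_Y as the redundant. The primary structure is the cantilever fixed at X.
Primary-structure tip deflection at Y by superposition:
  point load 64 at a = 7.6: Pa²(3L − a)/(6EI) = 16388/EI
Tip deflection under a unit load at Y: L³/(3EI) = 493.8/EI.
With EI = 45000 kN·m²: δ_0 = 0.36419 m and δ_{YY} = 0.010974 m/kN.
Compatibility — the spring shortens by R_Y/k under the reaction it provides: δ_0 − R_Y·δ_{YY} = R_Y/k. With 1/k = 0.000217 m/kN, R_Y = δ_0 / (δ_{YY} + 1/k) = 0.36419 / (0.010974 + 0.000217) = 32.54 kN.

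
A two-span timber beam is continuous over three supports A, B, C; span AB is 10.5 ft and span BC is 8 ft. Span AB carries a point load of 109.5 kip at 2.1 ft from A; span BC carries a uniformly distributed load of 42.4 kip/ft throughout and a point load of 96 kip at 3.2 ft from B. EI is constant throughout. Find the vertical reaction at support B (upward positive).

Take M_B as the redundant. Released structure: two simple spans AB and BC with a hinge at B.
Rotations at B on the released spans (each span's end-slope, ×1/EI):
  span AB: point load 109.5 at a = 2.1: Pab(L + a)/(6LEI) = 386.3/EI
  span BC: UDL 42.4: wL³/(24EI) = 904.5/EI
  span BC: point load 96 at a = 3.2: Pab(L + b)/(6LEI) = 393.2/EI
  relative rotation θ_0 = (386.3 + 1298)/EI = 1684/EI
A unit hogging moment at B produces rotation L₁/(3EI) + L₂/(3EI) = 6.167/EI.
Compatibility: M_B·(L₁+L₂)/(3EI) = θ_0, giving M_B = 273.1 kip·ft (hogging).
Span AB, ΣM about A with M_B applied at B: R_B^{AB}·10.5 = 229.9 + 273.1, so R_B^{AB} = 47.91 kip and R_A = 109.5 − 47.91 = 61.59 kip.
Span BC, ΣM about C: R_B^{BC}·8 = 1818 + 273.1, so R_B^{BC} = 261.3 kip and R_C = 435.2 − 261.3 = 173.9 kip.
R_B = 47.91 + 261.3 = 309.2 kip.

R_B = 309.2 kip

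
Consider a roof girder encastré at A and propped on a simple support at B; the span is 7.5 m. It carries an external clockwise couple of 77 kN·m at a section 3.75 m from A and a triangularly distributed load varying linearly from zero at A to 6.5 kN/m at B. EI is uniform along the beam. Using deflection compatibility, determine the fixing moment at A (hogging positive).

M_A = 11.7 kN·m

Release the roller at B. Primary structure: cantilever fixed at A.
Free-end deflection of the primary structure under the applied loading (downward +):
  clockwise couple 77 at a = 3.75: M₀a(2L − a)/(2EI) = 1624/EI
  triangular load, peak 6.5 at the free end: 11w₀L⁴/(120EI) = 1885/EI
  δ_0 = 3509/EI
Flexibility coefficient — unit upward force at B: δ_{BB} = L³/(3EI) = 140.6/EI.
The prop prevents deflection at B: R_B = δ_0/δ_{BB} = 3509/140.6 = 24.96 kN.
Moment equilibrium about A: M_A = Σ(load moments about A) − R_B·L = 198.9 − 24.96×7.5 = 11.7 kN·m.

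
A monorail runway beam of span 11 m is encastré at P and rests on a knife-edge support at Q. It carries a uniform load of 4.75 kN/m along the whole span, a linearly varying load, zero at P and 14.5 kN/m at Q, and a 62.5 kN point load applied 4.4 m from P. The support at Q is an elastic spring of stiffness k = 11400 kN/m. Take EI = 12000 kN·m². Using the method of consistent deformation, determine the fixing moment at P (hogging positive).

M_P = 308.2 kN·m

Take the reaction at Q as the redundant and release it; the primary structure is a cantilever fixed at P.
Downward deflection at the released point Q due to the loads:
  UDL 4.75: wL⁴/(8EI) = 8693/EI
  triangular load, peak 14.5 at the free end: 11w₀L⁴/(120EI) = 19460/EI
  point load 62.5 at a = 4.4: Pa²(3L − a)/(6EI) = 5768/EI
  δ_0 = 33921/EI
Flexibility coefficient — unit upward force at Q: δ_{QQ} = L³/(3EI) = 443.7/EI.
With EI = 12000 kN·m²: δ_0 = 2.8268 m and δ_{QQ} = 0.036972 m/kN.
Compatibility — the spring shortens by R_Q/k under the reaction it provides: δ_0 − R_Q·δ_{QQ} = R_Q/k. With 1/k = 0.000088 m/kN, R_Q = δ_0 / (δ_{QQ} + 1/k) = 2.8268 / (0.036972 + 0.000088) = 76.28 kN.
Moment equilibrium about P: M_P = Σ(load moments about P) − R_Q·L = 1147 − 76.28×11 = 308.2 kN·m.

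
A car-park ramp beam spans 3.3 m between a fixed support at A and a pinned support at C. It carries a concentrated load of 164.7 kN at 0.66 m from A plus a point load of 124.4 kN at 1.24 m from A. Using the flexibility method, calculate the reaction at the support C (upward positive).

R_C = 32.27 kN

Remove the prop at C; the released (primary) structure is a cantilever built in at A.
Primary-structure tip deflection at C by superposition:
  point load 164.7 at a = 0.66: Pa²(3L − a)/(6EI) = 110.5/EI
  point load 124.4 at a = 1.24: Pa²(3L − a)/(6EI) = 276.1/EI
  δ_0 = 386.6/EI
Flexibility coefficient — unit upward force at C: δ_{CC} = L³/(3EI) = 11.98/EI.
Compatibility at C: δ_0 − R_C·δ_{CC} = 0, so R_C = 386.6/11.98 = 32.27 kN.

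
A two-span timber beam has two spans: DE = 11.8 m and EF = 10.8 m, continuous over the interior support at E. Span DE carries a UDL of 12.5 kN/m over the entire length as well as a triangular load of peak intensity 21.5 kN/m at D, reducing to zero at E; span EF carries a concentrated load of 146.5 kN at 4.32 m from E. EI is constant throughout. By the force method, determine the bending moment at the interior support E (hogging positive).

Release continuity at E by inserting a hinge; the redundant is the internal moment M_E. The primary structure is two simply-supported spans DE and EF.
End slopes at the hinge E, treating each span as simply supported:
  span DE: UDL 12.5: wL³/(24EI) = 855.7/EI
  span DE: triangular load, peak 21.5: 7w₀L³/(360EI) = 686.9/EI
  span EF: point load 146.5 at a = 4.32: Pab(L + b)/(6LEI) = 1094/EI
  relative rotation θ_0 = (1543 + 1094)/EI = 2636/EI
A unit hogging moment at E produces rotation L₁/(3EI) + L₂/(3EI) = 7.533/EI.
Slope continuity at E: θ_0 = M_E·7.533/EI, so M_E = 2636/7.533 = 349.9 kN·m (hogging).

M_E = 349.9 kN·m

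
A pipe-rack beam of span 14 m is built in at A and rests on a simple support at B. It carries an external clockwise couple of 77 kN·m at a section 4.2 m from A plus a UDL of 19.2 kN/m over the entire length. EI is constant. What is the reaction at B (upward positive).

Remove the prop at B; the released (primary) structure is a cantilever built in at A.
Primary-structure tip deflection at B by superposition:
  clockwise couple 77 at a = 4.2: M₀a(2L − a)/(2EI) = 3848/EI
  UDL 19.2: wL⁴/(8EI) = 92198/EI
  δ_0 = 96047/EI
Flexibility coefficient — unit upward force at B: δ_{BB} = L³/(3EI) = 914.7/EI.
Compatibility at B: δ_0 − R_B·δ_{BB} = 0, so R_B = 96047/914.7 = 105 kN.

R_B = 105 kN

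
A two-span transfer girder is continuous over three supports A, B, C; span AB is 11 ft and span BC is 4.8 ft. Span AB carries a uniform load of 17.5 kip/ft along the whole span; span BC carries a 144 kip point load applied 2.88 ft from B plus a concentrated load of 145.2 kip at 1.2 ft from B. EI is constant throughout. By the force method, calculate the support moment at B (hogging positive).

Release continuity at B by inserting a hinge; the redundant is the internal moment M_B. The primary structure is two simply-supported spans AB and BC.
Rotations at B on the released spans (each span's end-slope, ×1/EI):
  span AB: UDL 17.5: wL³/(24EI) = 970.5/EI
  span BC: point load 144 at a = 2.88: Pab(L + b)/(6LEI) = 185.8/EI
  span BC: point load 145.2 at a = 1.2: Pab(L + b)/(6LEI) = 183/EI
  relative rotation θ_0 = (970.5 + 368.7)/EI = 1339/EI
A unit hogging moment at B produces rotation L₁/(3EI) + L₂/(3EI) = 5.267/EI.
Compatibility: M_B·(L₁+L₂)/(3EI) = θ_0, giving M_B = 254.3 kip·ft (hogging).

M_B = 254.3 kip·ft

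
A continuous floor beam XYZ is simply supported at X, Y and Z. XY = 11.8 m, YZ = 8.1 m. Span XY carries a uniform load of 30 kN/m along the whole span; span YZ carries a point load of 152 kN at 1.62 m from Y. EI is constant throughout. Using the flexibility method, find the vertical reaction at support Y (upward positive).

R_Y = 378.1 kN

Take M_Y as the redundant. Released structure: two simple spans XY and YZ with a hinge at Y.
Rotations at Y on the released spans (each span's end-slope, ×1/EI):
  span XY: UDL 30: wL³/(24EI) = 2054/EI
  span YZ: point load 152 at a = 1.62: Pab(L + b)/(6LEI) = 478.7/EI
  relative rotation θ_0 = (2054 + 478.7)/EI = 2532/EI
A unit hogging moment at Y produces rotation L₁/(3EI) + L₂/(3EI) = 6.633/EI.
Compatibility: M_Y·(L₁+L₂)/(3EI) = θ_0, giving M_Y = 381.8 kN·m (hogging).
Span XY, ΣM about X with M_Y applied at Y: R_Y^{XY}·11.8 = 2089 + 381.8, so R_Y^{XY} = 209.4 kN and R_X = 354 − 209.4 = 144.6 kN.
Span YZ, ΣM about Z: R_Y^{YZ}·8.1 = 985 + 381.8, so R_Y^{YZ} = 168.7 kN and R_Z = 152 − 168.7 = -16.73 kN.
R_Y = 209.4 + 168.7 = 378.1 kN.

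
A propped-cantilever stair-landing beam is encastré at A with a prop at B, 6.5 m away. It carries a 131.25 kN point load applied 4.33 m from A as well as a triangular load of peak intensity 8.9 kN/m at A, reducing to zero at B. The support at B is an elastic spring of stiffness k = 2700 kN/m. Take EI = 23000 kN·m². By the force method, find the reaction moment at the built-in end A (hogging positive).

M_A = 192.4 kN·m

Take the reaction at B as the redundant and release it; the primary structure is a cantilever fixed at A.
Downward deflection at the released point B due to the loads:
  point load 131.25 at a = 4.33: Pa²(3L − a)/(6EI) = 6222/EI
  triangular load, peak 8.9 at the fixed end: w₀L⁴/(30EI) = 529.6/EI
  δ_0 = 6751/EI
Flexibility coefficient — unit upward force at B: δ_{BB} = L³/(3EI) = 91.54/EI.
With EI = 23000 kN·m²: δ_0 = 0.29353 m and δ_{BB} = 0.00398 m/kN.
Compatibility — the spring shortens by R_B/k under the reaction it provides: δ_0 − R_B·δ_{BB} = R_B/k. With 1/k = 0.00037 m/kN, R_B = δ_0 / (δ_{BB} + 1/k) = 0.29353 / (0.00398 + 0.00037) = 67.47 kN.
Moment equilibrium about A: M_A = Σ(load moments about A) − R_B·L = 631 − 67.47×6.5 = 192.4 kN·m.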